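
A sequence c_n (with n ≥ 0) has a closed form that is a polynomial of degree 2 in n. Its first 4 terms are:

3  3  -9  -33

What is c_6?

-177

1st diffs: 0, -12, -24.
2nd diffs: -12, -12 (constant).
Newton forward-difference form: c_n = 3 + (-12)·C(n,2).
At n = 6: n = 6, so c_6 = 3 - 180 = -177.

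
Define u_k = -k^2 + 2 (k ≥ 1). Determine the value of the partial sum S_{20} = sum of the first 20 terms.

Over k = 1..20: Σk = 210, Σk² = 2870.
Total = (-1)·2870 + (2)·20 = -2830.

-2830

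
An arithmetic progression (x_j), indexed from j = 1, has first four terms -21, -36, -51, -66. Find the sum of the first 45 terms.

Common difference d = -15.
x_j = -21 + (j - 1)·(-15).
x_{45} = -681; S = 45·(-21 + (-681))/2 = -15795.

-15795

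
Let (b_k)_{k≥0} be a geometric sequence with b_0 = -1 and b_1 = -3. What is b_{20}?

Common ratio r = 3.
b_k = (-1)·3^(k-0).
b_{20} = (-1)·3^20 = -3486784401.

-3486784401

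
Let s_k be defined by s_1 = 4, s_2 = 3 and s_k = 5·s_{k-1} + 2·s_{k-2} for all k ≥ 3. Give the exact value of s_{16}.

Iterate the recurrence:
s_3 = 23  s_4 = 121  s_5 = 651  …  s_{13} = 451658011  s_{14} = 2426433897  s_{15} = 13035485507  s_{16} = 70030295329.

70030295329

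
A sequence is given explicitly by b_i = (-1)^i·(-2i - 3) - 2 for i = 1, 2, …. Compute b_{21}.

(-1)^21 = -1; -2i - 3 at i=21 is -45; so b_{21} = 43.

43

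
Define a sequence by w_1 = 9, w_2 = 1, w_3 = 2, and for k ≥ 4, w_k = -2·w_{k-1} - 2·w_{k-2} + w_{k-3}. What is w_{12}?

198

Applying the relation repeatedly:
w_4 = 3;  w_5 = -9;  w_6 = 14;  w_7 = -7;  w_8 = -23;  w_9 = 74;  w_{10} = -109;  w_{11} = 47;  w_{12} = 198.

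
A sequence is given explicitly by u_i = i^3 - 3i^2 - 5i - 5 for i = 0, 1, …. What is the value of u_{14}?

2081

u_{14} = 1·14^3 - 3·14^2 - 5·14 - 5 = 2081.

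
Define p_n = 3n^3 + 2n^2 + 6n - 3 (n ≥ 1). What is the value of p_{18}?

p_{18} = 3·18^3 + 2·18^2 + 6·18 - 3 = 18249.

18249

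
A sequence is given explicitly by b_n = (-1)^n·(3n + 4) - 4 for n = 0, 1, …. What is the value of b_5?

(-1)^5 = -1; 3n + 4 at n=5 is 19; so b_5 = -23.

-23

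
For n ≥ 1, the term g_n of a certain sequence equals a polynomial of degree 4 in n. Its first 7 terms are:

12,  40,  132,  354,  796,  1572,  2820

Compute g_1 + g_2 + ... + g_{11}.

45100

1st diffs: 28, 92, 222, 442, 776, 1248.
2nd diffs: 64, 130, 220, 334, 472.
3rd diffs: 66, 90, 114, 138.
4th diffs: 24, 24, 24 (constant).
So g_n = n^4 + n^3 + n^2 + 3n + 6.
Continuing: 4702, 7404, 11136, 16132.
Summing n = 1..11 (11 terms) gives 45100.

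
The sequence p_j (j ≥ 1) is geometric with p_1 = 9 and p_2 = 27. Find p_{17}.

387420489

Common ratio r = 3.
p_j = 9·3^(j-1).
p_{17} = 9·3^16 = 387420489.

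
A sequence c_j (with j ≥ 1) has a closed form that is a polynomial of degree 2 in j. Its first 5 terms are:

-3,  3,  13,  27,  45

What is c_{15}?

445

1st diffs: 6, 10, 14, 18.
2nd diffs: 4, 4, 4 (constant).
Newton forward-difference form: c_j = -3 + 6·C(j-1,1) + 4·C(j-1,2).
At j = 15: j-1 = 14, so c_{15} = -3 + 84 + 364 = 445.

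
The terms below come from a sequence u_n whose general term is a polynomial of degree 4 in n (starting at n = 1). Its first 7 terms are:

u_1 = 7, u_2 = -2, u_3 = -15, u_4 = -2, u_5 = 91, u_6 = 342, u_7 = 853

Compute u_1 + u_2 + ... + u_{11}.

1st diffs: -9, -13, 13, 93, 251, 511.
2nd diffs: -4, 26, 80, 158, 260.
3rd diffs: 30, 54, 78, 102.
4th diffs: 24, 24, 24 (constant).
Newton forward-difference form: u_n = 7 + (-9)·C(n-1,1) + (-4)·C(n-1,2) + 30·C(n-1,3) + 24·C(n-1,4).
Continuing: 1750, 3183, 5326, 8377.
Summing n = 1..11 (11 terms) gives 19910.

19910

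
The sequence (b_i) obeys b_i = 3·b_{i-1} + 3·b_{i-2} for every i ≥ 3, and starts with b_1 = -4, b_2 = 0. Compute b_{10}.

-111780

b_3 = -12  b_4 = -36  b_5 = -144  b_6 = -540  b_7 = -2052  b_8 = -7776  b_9 = -29484  b_{10} = -111780.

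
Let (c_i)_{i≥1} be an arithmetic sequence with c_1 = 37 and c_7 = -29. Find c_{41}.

-403

Common difference d = (-29 - 37) / (7 - 1) = -11.
c_i = 37 + (i - 1)·(-11).
c_{41} = 37 + 40·(-11) = -403.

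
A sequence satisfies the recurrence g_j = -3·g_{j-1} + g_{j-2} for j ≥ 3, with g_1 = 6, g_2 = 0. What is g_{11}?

77820

Compute successive terms:
g_3 = 6  g_4 = -18  g_5 = 60  g_6 = -198  g_7 = 654  g_8 = -2160  g_9 = 7134  g_{10} = -23562  g_{11} = 77820.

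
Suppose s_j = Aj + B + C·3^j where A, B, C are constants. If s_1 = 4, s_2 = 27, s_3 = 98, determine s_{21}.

41841412784

At j = 1, 2, 3: A + B + 3C = 4; 2A + B + 9C = 27; 3A + B + 27C = 98.
Subtracting the first from the second: A + 6C = 23.
Subtracting the second from the third: A + 18C = 71.
Solving: C = 4, A = -1, then B = -7.
So s_j = -1·j + (-7) + 4·3^j; at j=21 this is 41841412784.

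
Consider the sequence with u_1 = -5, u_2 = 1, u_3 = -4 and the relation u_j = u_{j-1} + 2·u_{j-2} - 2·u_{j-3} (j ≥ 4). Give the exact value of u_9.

10

Step forward from the initial values:
u_4 = 8; u_5 = -2; u_6 = 22; u_7 = 2; u_8 = 50; u_9 = 10.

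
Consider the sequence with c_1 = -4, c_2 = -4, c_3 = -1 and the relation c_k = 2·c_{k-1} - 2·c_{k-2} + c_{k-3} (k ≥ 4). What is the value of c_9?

-1

Step forward from the initial values:
c_4 = 2; c_5 = 2; c_6 = -1; c_7 = -4; c_8 = -4; c_9 = -1.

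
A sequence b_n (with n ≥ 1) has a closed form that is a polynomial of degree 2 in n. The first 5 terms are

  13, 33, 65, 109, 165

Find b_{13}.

1st diffs: 20, 32, 44, 56.
2nd diffs: 12, 12, 12 (constant).
Newton forward-difference form: b_n = 13 + 20·C(n-1,1) + 12·C(n-1,2).
At n = 13: n-1 = 12, so b_{13} = 13 + 240 + 792 = 1045.

1045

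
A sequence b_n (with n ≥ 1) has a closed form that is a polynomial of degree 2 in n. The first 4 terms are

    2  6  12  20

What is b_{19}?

1st diffs: 4, 6, 8.
2nd diffs: 2, 2 (constant).
So b_n = n^2 + n.
Evaluating at n = 19 gives b_{19} = 380.

380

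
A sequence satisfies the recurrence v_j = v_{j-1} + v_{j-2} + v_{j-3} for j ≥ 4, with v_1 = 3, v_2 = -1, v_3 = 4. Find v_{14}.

2415

Iterate the recurrence:
v_4 = 6; v_5 = 9; v_6 = 19; …; v_{11} = 388; v_{12} = 714; v_{13} = 1313; v_{14} = 2415.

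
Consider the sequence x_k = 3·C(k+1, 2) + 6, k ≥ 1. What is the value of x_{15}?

C(16, 2) = 120, so x_{15} = 366.

366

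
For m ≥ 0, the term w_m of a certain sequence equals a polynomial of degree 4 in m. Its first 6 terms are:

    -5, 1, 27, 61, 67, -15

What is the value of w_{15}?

1st diffs: 6, 26, 34, 6, -82.
2nd diffs: 20, 8, -28, -88.
3rd diffs: -12, -36, -60.
4th diffs: -24, -24 (constant).
Newton forward-difference form: w_m = -5 + 6·C(m,1) + 20·C(m,2) + (-12)·C(m,3) + (-24)·C(m,4).
At m = 15: m = 15, so w_{15} = -5 + 90 + 2100 - 5460 - 32760 = -36035.

-36035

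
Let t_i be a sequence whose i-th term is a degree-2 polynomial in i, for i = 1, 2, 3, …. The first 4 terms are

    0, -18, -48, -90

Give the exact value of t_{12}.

-858

1st diffs: -18, -30, -42.
2nd diffs: -12, -12 (constant).
So t_i = -6i^2 + 6.
Evaluating at i = 12 gives t_{12} = -858.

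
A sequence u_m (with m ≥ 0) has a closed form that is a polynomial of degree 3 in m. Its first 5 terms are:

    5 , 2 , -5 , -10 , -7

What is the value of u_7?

110

1st diffs: -3, -7, -5, 3.
2nd diffs: -4, 2, 8.
3rd diffs: 6, 6 (constant).
So u_m = m^3 - 5m^2 + m + 5.
Evaluating at m = 7 gives u_7 = 110.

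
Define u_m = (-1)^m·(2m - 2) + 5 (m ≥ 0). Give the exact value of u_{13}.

-19

(-1)^13 = -1; 2m - 2 at m=13 is 24; so u_{13} = -19.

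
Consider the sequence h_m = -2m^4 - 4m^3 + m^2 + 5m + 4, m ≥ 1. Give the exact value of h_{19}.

-287618

h_{19} = -2·19^4 - 4·19^3 + 1·19^2 + 5·19 + 4 = -287618.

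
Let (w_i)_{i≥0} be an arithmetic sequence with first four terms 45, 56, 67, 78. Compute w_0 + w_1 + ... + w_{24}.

Common difference d = 11.
w_i = 45 + (i - 0)·11.
w_{24} = 309; S = 25·(45 + 309)/2 = 4425.

4425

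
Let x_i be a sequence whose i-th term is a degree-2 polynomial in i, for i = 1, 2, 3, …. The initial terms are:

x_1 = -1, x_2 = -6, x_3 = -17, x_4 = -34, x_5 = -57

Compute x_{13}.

1st diffs: -5, -11, -17, -23.
2nd diffs: -6, -6, -6 (constant).
Newton forward-difference form: x_i = -1 + (-5)·C(i-1,1) + (-6)·C(i-1,2).
At i = 13: i-1 = 12, so x_{13} = -1 - 60 - 396 = -457.

-457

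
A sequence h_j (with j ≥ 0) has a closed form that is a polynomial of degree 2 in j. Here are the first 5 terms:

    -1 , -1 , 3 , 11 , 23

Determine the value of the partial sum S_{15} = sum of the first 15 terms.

1st diffs: 0, 4, 8, 12.
2nd diffs: 4, 4, 4 (constant).
Newton forward-difference form: h_j = -1 + 4·C(j,2).
Continuing: …, 39, 59, 83, 111, …, h_{14} = 363.
Summing j = 0..14 (15 terms) gives 1805.

1805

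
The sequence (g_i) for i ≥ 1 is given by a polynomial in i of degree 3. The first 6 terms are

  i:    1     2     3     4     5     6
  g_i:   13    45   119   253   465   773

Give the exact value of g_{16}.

13093

1st diffs: 32, 74, 134, 212, 308.
2nd diffs: 42, 60, 78, 96.
3rd diffs: 18, 18, 18 (constant).
So g_i = 3i^3 + 3i^2 + 2i + 5.
Evaluating at i = 16 gives g_{16} = 13093.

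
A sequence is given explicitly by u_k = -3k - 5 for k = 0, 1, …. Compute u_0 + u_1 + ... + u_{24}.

Over k = 0..24: Σk = 300.
Total = (-3)·300 + (-5)·25 = -1025.

-1025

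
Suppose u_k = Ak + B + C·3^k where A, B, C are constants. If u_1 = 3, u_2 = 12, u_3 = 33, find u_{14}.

4783008

Write the equations: A + B + 3C = 3; 2A + B + 9C = 12; 3A + B + 27C = 33.
Subtracting the first from the second: A + 6C = 9.
Subtracting the second from the third: A + 18C = 21.
Solving: C = 1, A = 3, then B = -3.
Hence u_{14} = 3·14 + (-3) + 1·4782969 = 4783008.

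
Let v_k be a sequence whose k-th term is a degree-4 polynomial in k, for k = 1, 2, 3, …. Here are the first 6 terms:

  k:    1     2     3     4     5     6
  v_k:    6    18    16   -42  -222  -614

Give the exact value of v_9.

-4322

1st diffs: 12, -2, -58, -180, -392.
2nd diffs: -14, -56, -122, -212.
3rd diffs: -42, -66, -90.
4th diffs: -24, -24 (constant).
Newton forward-difference form: v_k = 6 + 12·C(k-1,1) + (-14)·C(k-1,2) + (-42)·C(k-1,3) + (-24)·C(k-1,4).
At k = 9: k-1 = 8, so v_9 = 6 + 96 - 392 - 2352 - 1680 = -4322.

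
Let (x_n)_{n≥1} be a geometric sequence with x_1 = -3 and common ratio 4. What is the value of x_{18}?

x_n = (-3)·4^(n-1).
x_{18} = (-3)·4^17 = -51539607552.

-51539607552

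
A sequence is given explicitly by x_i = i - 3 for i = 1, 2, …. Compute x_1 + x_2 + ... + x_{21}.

Over i = 1..21: Σi = 231.
Total = (1)·231 + (-3)·21 = 168.

168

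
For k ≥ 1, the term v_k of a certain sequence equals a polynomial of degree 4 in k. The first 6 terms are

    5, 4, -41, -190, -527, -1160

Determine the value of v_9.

-6275

1st diffs: -1, -45, -149, -337, -633.
2nd diffs: -44, -104, -188, -296.
3rd diffs: -60, -84, -108.
4th diffs: -24, -24 (constant).
Newton forward-difference form: v_k = 5 + (-1)·C(k-1,1) + (-44)·C(k-1,2) + (-60)·C(k-1,3) + (-24)·C(k-1,4).
At k = 9: k-1 = 8, so v_9 = 5 - 8 - 1232 - 3360 - 1680 = -6275.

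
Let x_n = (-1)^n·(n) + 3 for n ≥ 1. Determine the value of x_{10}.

(-1)^10 = 1; n at n=10 is 10; so x_{10} = 13.

13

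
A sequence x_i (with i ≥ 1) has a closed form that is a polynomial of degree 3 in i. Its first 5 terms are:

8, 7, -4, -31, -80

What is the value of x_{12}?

-1543

1st diffs: -1, -11, -27, -49.
2nd diffs: -10, -16, -22.
3rd diffs: -6, -6 (constant).
Newton forward-difference form: x_i = 8 + (-1)·C(i-1,1) + (-10)·C(i-1,2) + (-6)·C(i-1,3).
At i = 12: i-1 = 11, so x_{12} = 8 - 11 - 550 - 990 = -1543.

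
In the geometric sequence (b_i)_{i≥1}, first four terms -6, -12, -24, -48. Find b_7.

Common ratio r = 2.
b_i = (-6)·2^(i-1).
b_7 = (-6)·2^6 = -384.

-384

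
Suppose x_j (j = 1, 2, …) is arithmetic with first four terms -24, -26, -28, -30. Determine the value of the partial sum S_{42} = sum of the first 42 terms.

-2730

Common difference d = -2.
x_j = -24 + (j - 1)·(-2).
x_{42} = -106; S = 42·(-24 + (-106))/2 = -2730.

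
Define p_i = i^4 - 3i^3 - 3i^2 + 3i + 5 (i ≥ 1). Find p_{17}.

67971

p_{17} = 1·17^4 - 3·17^3 - 3·17^2 + 3·17 + 5 = 67971.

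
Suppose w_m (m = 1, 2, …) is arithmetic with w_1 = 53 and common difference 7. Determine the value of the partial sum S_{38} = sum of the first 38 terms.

w_m = 53 + (m - 1)·7.
w_{38} = 312; S = 38·(53 + 312)/2 = 6935.

6935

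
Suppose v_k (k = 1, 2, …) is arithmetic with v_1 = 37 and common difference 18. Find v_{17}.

325

v_k = 37 + (k - 1)·18.
v_{17} = 37 + 16·18 = 325.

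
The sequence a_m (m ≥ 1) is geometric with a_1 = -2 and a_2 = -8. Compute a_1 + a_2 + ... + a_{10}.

Common ratio r = 4.
a_m = (-2)·4^(m-1).
S = (-2)·(4^10 - 1)/(4 - 1) = (-2)·(1048576 - 1)/(3) = -699050.

-699050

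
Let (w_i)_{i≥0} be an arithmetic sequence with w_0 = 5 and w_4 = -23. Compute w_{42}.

-289

Common difference d = (-23 - 5) / (4 - 0) = -7.
w_i = 5 + (i - 0)·(-7).
w_{42} = 5 + 42·(-7) = -289.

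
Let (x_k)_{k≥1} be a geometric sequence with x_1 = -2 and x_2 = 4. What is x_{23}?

Common ratio r = -2.
x_k = (-2)·(-2)^(k-1).
x_{23} = (-2)·(-2)^22 = -8388608.

-8388608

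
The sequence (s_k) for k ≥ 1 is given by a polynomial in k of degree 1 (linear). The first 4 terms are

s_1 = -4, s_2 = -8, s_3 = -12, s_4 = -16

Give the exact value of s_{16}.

-64

1st diffs: -4, -4, -4 (constant).
So s_k = -4k.
Evaluating at k = 16 gives s_{16} = -64.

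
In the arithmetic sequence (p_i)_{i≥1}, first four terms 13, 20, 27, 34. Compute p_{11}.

83

Common difference d = 7.
p_i = 13 + (i - 1)·7.
p_{11} = 13 + 10·7 = 83.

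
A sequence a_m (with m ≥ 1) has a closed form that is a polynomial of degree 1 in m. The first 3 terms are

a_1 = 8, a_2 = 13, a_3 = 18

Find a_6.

33

1st diffs: 5, 5 (constant).
So a_m = 5m + 3.
Evaluating at m = 6 gives a_6 = 33.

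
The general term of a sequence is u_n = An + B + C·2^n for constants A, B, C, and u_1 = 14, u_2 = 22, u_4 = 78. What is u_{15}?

Write the equations: A + B + 2C = 14; 2A + B + 4C = 22; 4A + B + 16C = 78.
Subtracting the first from the second: A + 2C = 8.
Subtracting the second from the third: 2A + 12C = 56.
Solving: C = 5, A = -2, then B = 6.
Hence u_{15} = -2·15 + 6 + 5·32768 = 163816.

163816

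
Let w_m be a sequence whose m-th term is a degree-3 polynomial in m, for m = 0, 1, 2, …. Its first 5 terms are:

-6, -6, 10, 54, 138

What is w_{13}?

4674

1st diffs: 0, 16, 44, 84.
2nd diffs: 16, 28, 40.
3rd diffs: 12, 12 (constant).
Newton forward-difference form: w_m = -6 + 16·C(m,2) + 12·C(m,3).
At m = 13: m = 13, so w_{13} = -6 + 1248 + 3432 = 4674.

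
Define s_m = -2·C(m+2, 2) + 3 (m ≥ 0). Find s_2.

-9

C(4, 2) = 6, so s_2 = -9.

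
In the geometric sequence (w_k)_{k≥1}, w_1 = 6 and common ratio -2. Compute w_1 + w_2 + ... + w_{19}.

w_k = 6·(-2)^(k-1).
S = 6·((-2)^19 - 1)/(-2 - 1) = 6·(-524288 - 1)/(-3) = 1048578.

1048578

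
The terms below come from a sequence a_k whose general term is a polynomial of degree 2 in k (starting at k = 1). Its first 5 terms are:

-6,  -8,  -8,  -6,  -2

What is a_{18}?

232

1st diffs: -2, 0, 2, 4.
2nd diffs: 2, 2, 2 (constant).
Newton forward-difference form: a_k = -6 + (-2)·C(k-1,1) + 2·C(k-1,2).
At k = 18: k-1 = 17, so a_{18} = -6 - 34 + 272 = 232.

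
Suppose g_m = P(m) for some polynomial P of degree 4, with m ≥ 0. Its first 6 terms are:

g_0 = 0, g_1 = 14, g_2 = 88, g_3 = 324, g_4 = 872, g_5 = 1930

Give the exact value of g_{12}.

50328

1st diffs: 14, 74, 236, 548, 1058.
2nd diffs: 60, 162, 312, 510.
3rd diffs: 102, 150, 198.
4th diffs: 48, 48 (constant).
Newton forward-difference form: g_m = 14·C(m,1) + 60·C(m,2) + 102·C(m,3) + 48·C(m,4).
At m = 12: m = 12, so g_{12} = 168 + 3960 + 22440 + 23760 = 50328.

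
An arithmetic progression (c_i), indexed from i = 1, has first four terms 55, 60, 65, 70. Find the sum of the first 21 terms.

Common difference d = 5.
c_i = 55 + (i - 1)·5.
c_{21} = 155; S = 21·(55 + 155)/2 = 2205.

2205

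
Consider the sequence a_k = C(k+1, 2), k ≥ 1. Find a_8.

C(9, 2) = 36, so a_8 = 36.

36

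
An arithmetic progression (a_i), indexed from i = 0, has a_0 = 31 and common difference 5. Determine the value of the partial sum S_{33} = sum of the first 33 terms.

a_i = 31 + (i - 0)·5.
a_{32} = 191; S = 33·(31 + 191)/2 = 3663.

3663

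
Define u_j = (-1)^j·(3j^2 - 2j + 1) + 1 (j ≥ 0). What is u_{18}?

(-1)^18 = 1; 3j^2 - 2j + 1 at j=18 is 937; so u_{18} = 938.

938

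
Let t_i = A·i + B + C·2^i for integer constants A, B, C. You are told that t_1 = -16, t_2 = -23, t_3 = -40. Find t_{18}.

Write the equations: A + B + 2C = -16; 2A + B + 4C = -23; 3A + B + 8C = -40.
Subtracting the first from the second: A + 2C = -7.
Subtracting the second from the third: A + 4C = -17.
Solving: C = -5, A = 3, then B = -9.
So t_i = 3·i + (-9) + (-5)·2^i; at i=18 this is -1310675.

-1310675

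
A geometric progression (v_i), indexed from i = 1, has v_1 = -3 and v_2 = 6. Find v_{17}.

Common ratio r = -2.
v_i = (-3)·(-2)^(i-1).
v_{17} = (-3)·(-2)^16 = -196608.

-196608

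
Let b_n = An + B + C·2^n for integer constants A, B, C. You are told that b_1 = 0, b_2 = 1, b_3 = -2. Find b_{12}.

At n = 1, 2, 3: A + B + 2C = 0; 2A + B + 4C = 1; 3A + B + 8C = -2.
Subtracting the first from the second: A + 2C = 1.
Subtracting the second from the third: A + 4C = -3.
Solving: C = -2, A = 5, then B = -1.
Therefore b_{12} = 60 + (-1) + (-2)·4096 = -8133.

-8133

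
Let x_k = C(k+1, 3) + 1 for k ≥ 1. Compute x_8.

85

C(9, 3) = 84, so x_8 = 85.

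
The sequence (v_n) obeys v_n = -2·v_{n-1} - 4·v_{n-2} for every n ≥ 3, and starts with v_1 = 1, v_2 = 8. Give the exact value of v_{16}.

32768

Compute successive terms:
v_3 = -20, v_4 = 8, v_5 = 64, …, v_{13} = 4096, v_{14} = 32768, v_{15} = -81920, v_{16} = 32768.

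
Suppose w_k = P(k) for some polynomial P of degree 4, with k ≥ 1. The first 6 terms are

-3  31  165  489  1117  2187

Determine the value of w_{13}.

1st diffs: 34, 134, 324, 628, 1070.
2nd diffs: 100, 190, 304, 442.
3rd diffs: 90, 114, 138.
4th diffs: 24, 24 (constant).
Newton forward-difference form: w_k = -3 + 34·C(k-1,1) + 100·C(k-1,2) + 90·C(k-1,3) + 24·C(k-1,4).
At k = 13: k-1 = 12, so w_{13} = -3 + 408 + 6600 + 19800 + 11880 = 38685.

38685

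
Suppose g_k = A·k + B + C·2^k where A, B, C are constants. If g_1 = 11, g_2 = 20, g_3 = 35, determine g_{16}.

Plug in k = 1, 2, 3: A + B + 2C = 11; 2A + B + 4C = 20; 3A + B + 8C = 35.
Subtracting the first from the second: A + 2C = 9.
Subtracting the second from the third: A + 4C = 15.
Solving: C = 3, A = 3, then B = 2.
Hence g_{16} = 3·16 + 2 + 3·65536 = 196658.

196658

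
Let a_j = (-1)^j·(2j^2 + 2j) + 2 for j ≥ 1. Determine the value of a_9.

-178

(-1)^9 = -1; 2j^2 + 2j at j=9 is 180; so a_9 = -178.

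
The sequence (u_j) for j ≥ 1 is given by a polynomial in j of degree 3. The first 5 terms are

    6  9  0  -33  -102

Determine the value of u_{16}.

-6669

1st diffs: 3, -9, -33, -69.
2nd diffs: -12, -24, -36.
3rd diffs: -12, -12 (constant).
Newton forward-difference form: u_j = 6 + 3·C(j-1,1) + (-12)·C(j-1,2) + (-12)·C(j-1,3).
At j = 16: j-1 = 15, so u_{16} = 6 + 45 - 1260 - 5460 = -6669.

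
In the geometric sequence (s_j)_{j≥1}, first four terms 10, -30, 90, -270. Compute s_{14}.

Common ratio r = -3.
s_j = 10·(-3)^(j-1).
s_{14} = 10·(-3)^13 = -15943230.

-15943230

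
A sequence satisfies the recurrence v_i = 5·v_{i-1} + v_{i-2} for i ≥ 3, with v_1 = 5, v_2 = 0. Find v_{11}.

2548130

Applying the relation repeatedly:
v_3 = 5, v_4 = 25, v_5 = 130, v_6 = 675, v_7 = 3505, v_8 = 18200, v_9 = 94505, v_{10} = 490725, v_{11} = 2548130.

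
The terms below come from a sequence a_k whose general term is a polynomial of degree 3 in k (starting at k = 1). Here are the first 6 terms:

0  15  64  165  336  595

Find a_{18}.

1st diffs: 15, 49, 101, 171, 259.
2nd diffs: 34, 52, 70, 88.
3rd diffs: 18, 18, 18 (constant).
Newton forward-difference form: a_k = 15·C(k-1,1) + 34·C(k-1,2) + 18·C(k-1,3).
At k = 18: k-1 = 17, so a_{18} = 255 + 4624 + 12240 = 17119.

17119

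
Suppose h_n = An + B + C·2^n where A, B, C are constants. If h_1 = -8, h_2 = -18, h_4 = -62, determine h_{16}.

-196670

At n = 1, 2, 4: A + B + 2C = -8; 2A + B + 4C = -18; 4A + B + 16C = -62.
Subtracting the first from the second: A + 2C = -10.
Subtracting the second from the third: 2A + 12C = -44.
Solving: C = -3, A = -4, then B = 2.
Hence h_{16} = -4·16 + 2 + (-3)·65536 = -196670.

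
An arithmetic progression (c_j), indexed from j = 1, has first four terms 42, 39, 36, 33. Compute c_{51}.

-108

Common difference d = -3.
c_j = 42 + (j - 1)·(-3).
c_{51} = 42 + 50·(-3) = -108.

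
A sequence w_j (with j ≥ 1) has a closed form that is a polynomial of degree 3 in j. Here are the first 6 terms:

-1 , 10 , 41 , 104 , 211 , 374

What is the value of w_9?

1319

1st diffs: 11, 31, 63, 107, 163.
2nd diffs: 20, 32, 44, 56.
3rd diffs: 12, 12, 12 (constant).
Newton forward-difference form: w_j = -1 + 11·C(j-1,1) + 20·C(j-1,2) + 12·C(j-1,3).
At j = 9: j-1 = 8, so w_9 = -1 + 88 + 560 + 672 = 1319.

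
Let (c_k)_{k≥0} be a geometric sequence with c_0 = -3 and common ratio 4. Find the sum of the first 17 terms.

-17179869183

c_k = (-3)·4^(k-0).
S = (-3)·(4^17 - 1)/(4 - 1) = (-3)·(17179869184 - 1)/(3) = -17179869183.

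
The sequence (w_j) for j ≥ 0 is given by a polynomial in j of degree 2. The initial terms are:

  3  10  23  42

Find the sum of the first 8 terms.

1st diffs: 7, 13, 19.
2nd diffs: 6, 6 (constant).
Newton forward-difference form: w_j = 3 + 7·C(j,1) + 6·C(j,2).
Continuing: 67, 98, 135, 178.
Summing j = 0..7 (8 terms) gives 556.

556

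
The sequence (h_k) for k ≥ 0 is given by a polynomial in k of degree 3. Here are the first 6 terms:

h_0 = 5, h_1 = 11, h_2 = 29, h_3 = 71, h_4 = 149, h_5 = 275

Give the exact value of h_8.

1061

1st diffs: 6, 18, 42, 78, 126.
2nd diffs: 12, 24, 36, 48.
3rd diffs: 12, 12, 12 (constant).
Newton forward-difference form: h_k = 5 + 6·C(k,1) + 12·C(k,2) + 12·C(k,3).
At k = 8: k = 8, so h_8 = 5 + 48 + 336 + 672 = 1061.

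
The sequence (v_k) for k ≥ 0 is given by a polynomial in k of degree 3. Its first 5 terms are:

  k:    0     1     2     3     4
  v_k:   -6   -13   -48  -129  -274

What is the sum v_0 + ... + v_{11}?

-15604

1st diffs: -7, -35, -81, -145.
2nd diffs: -28, -46, -64.
3rd diffs: -18, -18 (constant).
So v_k = -3k^3 - 5k^2 + k - 6.
Continuing: …, -501, -828, -1273, -1854, …, v_{11} = -4593.
Summing k = 0..11 (12 terms) gives -15604.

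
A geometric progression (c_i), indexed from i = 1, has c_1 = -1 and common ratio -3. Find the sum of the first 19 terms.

c_i = (-1)·(-3)^(i-1).
S = (-1)·((-3)^19 - 1)/(-3 - 1) = (-1)·(-1162261467 - 1)/(-4) = -290565367.

-290565367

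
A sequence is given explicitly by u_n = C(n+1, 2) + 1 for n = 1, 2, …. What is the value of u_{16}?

C(17, 2) = 136, so u_{16} = 137.

137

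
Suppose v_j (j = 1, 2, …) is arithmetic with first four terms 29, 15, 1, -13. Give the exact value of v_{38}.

Common difference d = -14.
v_j = 29 + (j - 1)·(-14).
v_{38} = 29 + 37·(-14) = -489.

-489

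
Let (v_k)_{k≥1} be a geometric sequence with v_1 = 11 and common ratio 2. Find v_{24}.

92274688

v_k = 11·2^(k-1).
v_{24} = 11·2^23 = 92274688.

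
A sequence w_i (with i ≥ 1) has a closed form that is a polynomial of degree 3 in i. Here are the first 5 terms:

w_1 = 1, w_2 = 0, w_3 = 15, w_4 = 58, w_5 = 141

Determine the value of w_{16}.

7126

1st diffs: -1, 15, 43, 83.
2nd diffs: 16, 28, 40.
3rd diffs: 12, 12 (constant).
So w_i = 2i^3 - 4i^2 - 3i + 6.
Evaluating at i = 16 gives w_{16} = 7126.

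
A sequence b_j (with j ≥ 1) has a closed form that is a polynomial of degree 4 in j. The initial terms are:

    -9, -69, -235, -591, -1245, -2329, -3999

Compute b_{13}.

1st diffs: -60, -166, -356, -654, -1084, -1670.
2nd diffs: -106, -190, -298, -430, -586.
3rd diffs: -84, -108, -132, -156.
4th diffs: -24, -24, -24 (constant).
Newton forward-difference form: b_j = -9 + (-60)·C(j-1,1) + (-106)·C(j-1,2) + (-84)·C(j-1,3) + (-24)·C(j-1,4).
At j = 13: j-1 = 12, so b_{13} = -9 - 720 - 6996 - 18480 - 11880 = -38085.

-38085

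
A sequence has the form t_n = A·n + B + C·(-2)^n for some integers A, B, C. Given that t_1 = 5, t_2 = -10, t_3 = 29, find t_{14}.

Write the equations: A + B - 2C = 5; 2A + B + 4C = -10; 3A + B - 8C = 29.
Subtracting the first from the second: A + 6C = -15.
Subtracting the second from the third: A - 12C = 39.
Solving: C = -3, A = 3, then B = -4.
So t_n = 3·n + (-4) + (-3)·(-2)^n; at n=14 this is -49114.

-49114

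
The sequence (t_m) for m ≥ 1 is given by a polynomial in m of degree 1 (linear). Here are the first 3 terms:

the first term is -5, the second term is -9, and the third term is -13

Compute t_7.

1st diffs: -4, -4 (constant).
So t_m = -4m - 1.
Evaluating at m = 7 gives t_7 = -29.

-29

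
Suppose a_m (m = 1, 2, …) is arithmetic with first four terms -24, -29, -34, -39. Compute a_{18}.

Common difference d = -5.
a_m = -24 + (m - 1)·(-5).
a_{18} = -24 + 17·(-5) = -109.

-109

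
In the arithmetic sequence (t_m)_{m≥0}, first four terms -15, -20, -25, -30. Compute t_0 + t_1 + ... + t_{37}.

Common difference d = -5.
t_m = -15 + (m - 0)·(-5).
t_{37} = -200; S = 38·(-15 + (-200))/2 = -4085.

-4085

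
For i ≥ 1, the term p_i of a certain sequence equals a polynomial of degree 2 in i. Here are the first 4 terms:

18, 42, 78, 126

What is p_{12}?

1st diffs: 24, 36, 48.
2nd diffs: 12, 12 (constant).
Newton forward-difference form: p_i = 18 + 24·C(i-1,1) + 12·C(i-1,2).
At i = 12: i-1 = 11, so p_{12} = 18 + 264 + 660 = 942.

942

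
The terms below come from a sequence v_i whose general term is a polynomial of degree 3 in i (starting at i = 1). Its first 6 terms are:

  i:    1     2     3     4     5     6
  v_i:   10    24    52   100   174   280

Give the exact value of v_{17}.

1st diffs: 14, 28, 48, 74, 106.
2nd diffs: 14, 20, 26, 32.
3rd diffs: 6, 6, 6 (constant).
So v_i = i^3 + i^2 + 4i + 4.
Evaluating at i = 17 gives v_{17} = 5274.

5274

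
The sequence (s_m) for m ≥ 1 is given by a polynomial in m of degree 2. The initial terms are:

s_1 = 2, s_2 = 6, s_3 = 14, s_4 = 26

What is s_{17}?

1st diffs: 4, 8, 12.
2nd diffs: 4, 4 (constant).
Newton forward-difference form: s_m = 2 + 4·C(m-1,1) + 4·C(m-1,2).
At m = 17: m-1 = 16, so s_{17} = 2 + 64 + 480 = 546.

546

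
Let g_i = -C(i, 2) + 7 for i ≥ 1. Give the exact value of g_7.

C(7, 2) = 21, so g_7 = -14.

-14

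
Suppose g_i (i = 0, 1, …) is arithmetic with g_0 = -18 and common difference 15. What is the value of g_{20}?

g_i = -18 + (i - 0)·15.
g_{20} = -18 + 20·15 = 282.

282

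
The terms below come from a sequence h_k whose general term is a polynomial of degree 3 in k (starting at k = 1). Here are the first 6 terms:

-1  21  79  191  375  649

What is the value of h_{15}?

10135

1st diffs: 22, 58, 112, 184, 274.
2nd diffs: 36, 54, 72, 90.
3rd diffs: 18, 18, 18 (constant).
Newton forward-difference form: h_k = -1 + 22·C(k-1,1) + 36·C(k-1,2) + 18·C(k-1,3).
At k = 15: k-1 = 14, so h_{15} = -1 + 308 + 3276 + 6552 = 10135.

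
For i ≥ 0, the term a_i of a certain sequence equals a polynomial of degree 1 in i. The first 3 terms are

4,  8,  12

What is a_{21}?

88

1st diffs: 4, 4 (constant).
So a_i = 4i + 4.
Evaluating at i = 21 gives a_{21} = 88.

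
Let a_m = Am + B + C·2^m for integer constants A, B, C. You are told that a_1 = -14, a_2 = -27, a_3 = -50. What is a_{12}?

-20517

The three given values yield: A + B + 2C = -14; 2A + B + 4C = -27; 3A + B + 8C = -50.
Subtracting the first from the second: A + 2C = -13.
Subtracting the second from the third: A + 4C = -23.
Solving: C = -5, A = -3, then B = -1.
So a_m = -3·m + (-1) + (-5)·2^m; at m=12 this is -20517.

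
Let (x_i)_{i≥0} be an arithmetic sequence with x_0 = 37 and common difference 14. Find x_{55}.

x_i = 37 + (i - 0)·14.
x_{55} = 37 + 55·14 = 807.

807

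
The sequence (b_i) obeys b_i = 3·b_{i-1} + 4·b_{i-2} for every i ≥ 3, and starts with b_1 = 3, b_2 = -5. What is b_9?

-26211

Applying the relation repeatedly:
b_3 = -3;  b_4 = -29;  b_5 = -99;  b_6 = -413;  b_7 = -1635;  b_8 = -6557;  b_9 = -26211.
(Characteristic roots are 4 and -1.)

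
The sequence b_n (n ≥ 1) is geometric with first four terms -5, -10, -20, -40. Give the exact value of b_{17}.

Common ratio r = 2.
b_n = (-5)·2^(n-1).
b_{17} = (-5)·2^16 = -327680.

-327680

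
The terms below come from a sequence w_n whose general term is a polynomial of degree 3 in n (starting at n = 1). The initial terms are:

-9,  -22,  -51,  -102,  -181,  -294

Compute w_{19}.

1st diffs: -13, -29, -51, -79, -113.
2nd diffs: -16, -22, -28, -34.
3rd diffs: -6, -6, -6 (constant).
Newton forward-difference form: w_n = -9 + (-13)·C(n-1,1) + (-16)·C(n-1,2) + (-6)·C(n-1,3).
At n = 19: n-1 = 18, so w_{19} = -9 - 234 - 2448 - 4896 = -7587.

-7587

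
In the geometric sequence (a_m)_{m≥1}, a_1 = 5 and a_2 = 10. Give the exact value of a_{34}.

Common ratio r = 2.
a_m = 5·2^(m-1).
a_{34} = 5·2^33 = 42949672960.

42949672960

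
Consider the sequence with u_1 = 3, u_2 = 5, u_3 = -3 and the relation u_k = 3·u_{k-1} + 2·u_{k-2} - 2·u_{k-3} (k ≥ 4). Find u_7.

-343

Step forward from the initial values:
u_4 = -5, u_5 = -31, u_6 = -97, u_7 = -343.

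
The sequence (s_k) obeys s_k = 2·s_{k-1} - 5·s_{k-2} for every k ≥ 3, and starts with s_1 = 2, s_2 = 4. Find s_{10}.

Iterate the recurrence:
s_3 = -2  s_4 = -24  s_5 = -38  s_6 = 44  s_7 = 278  s_8 = 336  s_9 = -718  s_{10} = -3116.

-3116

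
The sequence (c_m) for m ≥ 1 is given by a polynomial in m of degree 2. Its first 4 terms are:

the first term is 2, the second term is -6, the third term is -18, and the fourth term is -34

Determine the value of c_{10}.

-214

1st diffs: -8, -12, -16.
2nd diffs: -4, -4 (constant).
Newton forward-difference form: c_m = 2 + (-8)·C(m-1,1) + (-4)·C(m-1,2).
At m = 10: m-1 = 9, so c_{10} = 2 - 72 - 144 = -214.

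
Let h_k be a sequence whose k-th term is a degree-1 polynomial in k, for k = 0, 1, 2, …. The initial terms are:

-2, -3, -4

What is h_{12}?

-14

1st diffs: -1, -1 (constant).
So h_k = -k - 2.
Evaluating at k = 12 gives h_{12} = -14.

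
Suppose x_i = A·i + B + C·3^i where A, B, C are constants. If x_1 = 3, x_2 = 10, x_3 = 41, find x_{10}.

118050

At i = 1, 2, 3: A + B + 3C = 3; 2A + B + 9C = 10; 3A + B + 27C = 41.
Subtracting the first from the second: A + 6C = 7.
Subtracting the second from the third: A + 18C = 31.
Solving: C = 2, A = -5, then B = 2.
Therefore x_{10} = -50 + 2 + 2·59049 = 118050.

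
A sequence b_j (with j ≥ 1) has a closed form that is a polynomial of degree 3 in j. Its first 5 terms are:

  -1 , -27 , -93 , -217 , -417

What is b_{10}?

-3187

1st diffs: -26, -66, -124, -200.
2nd diffs: -40, -58, -76.
3rd diffs: -18, -18 (constant).
Newton forward-difference form: b_j = -1 + (-26)·C(j-1,1) + (-40)·C(j-1,2) + (-18)·C(j-1,3).
At j = 10: j-1 = 9, so b_{10} = -1 - 234 - 1440 - 1512 = -3187.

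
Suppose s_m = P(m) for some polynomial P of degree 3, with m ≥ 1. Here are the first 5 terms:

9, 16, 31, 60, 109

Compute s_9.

1st diffs: 7, 15, 29, 49.
2nd diffs: 8, 14, 20.
3rd diffs: 6, 6 (constant).
So s_m = m^3 - 2m^2 + 6m + 4.
Evaluating at m = 9 gives s_9 = 625.

625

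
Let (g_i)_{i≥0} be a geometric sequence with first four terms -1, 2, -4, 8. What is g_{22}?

-4194304

Common ratio r = -2.
g_i = (-1)·(-2)^(i-0).
g_{22} = (-1)·(-2)^22 = -4194304.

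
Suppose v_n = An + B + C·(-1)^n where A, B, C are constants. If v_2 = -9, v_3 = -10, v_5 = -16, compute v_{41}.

-124

The three given values yield: 2A + B + C = -9; 3A + B - C = -10; 5A + B - C = -16.
Subtracting the first from the second: A - 2C = -1.
Subtracting the second from the third: 2A = -6.
Solving: C = -1, A = -3, then B = -2.
So v_n = -3·n + (-2) + (-1)·(-1)^n; at n=41 this is -124.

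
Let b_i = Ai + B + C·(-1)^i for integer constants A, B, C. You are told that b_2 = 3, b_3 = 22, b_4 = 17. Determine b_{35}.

246

Plug in i = 2, 3, 4: 2A + B + C = 3; 3A + B - C = 22; 4A + B + C = 17.
Subtracting the first from the second: A - 2C = 19.
Subtracting the second from the third: A + 2C = -5.
Solving: C = -6, A = 7, then B = -5.
Hence b_{35} = 7·35 + (-5) + (-6)·(-1) = 246.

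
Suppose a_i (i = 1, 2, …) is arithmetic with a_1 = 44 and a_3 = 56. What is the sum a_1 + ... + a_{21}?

2184

Common difference d = (56 - 44) / (3 - 1) = 6.
a_i = 44 + (i - 1)·6.
a_{21} = 164; S = 21·(44 + 164)/2 = 2184.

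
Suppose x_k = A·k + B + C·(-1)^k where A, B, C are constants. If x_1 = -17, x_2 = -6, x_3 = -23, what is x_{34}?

-102

The three given values yield: A + B - C = -17; 2A + B + C = -6; 3A + B - C = -23.
Subtracting the first from the second: A + 2C = 11.
Subtracting the second from the third: A - 2C = -17.
Solving: C = 7, A = -3, then B = -7.
Therefore x_{34} = -102 + (-7) + 7·1 = -102.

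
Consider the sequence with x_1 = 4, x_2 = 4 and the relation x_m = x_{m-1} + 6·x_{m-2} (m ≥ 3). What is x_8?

5044

Iterate the recurrence:
x_3 = 28, x_4 = 52, x_5 = 220, x_6 = 532, x_7 = 1852, x_8 = 5044.
(Characteristic roots are 3 and -2.)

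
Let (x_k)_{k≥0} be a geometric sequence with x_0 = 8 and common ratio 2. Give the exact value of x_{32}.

x_k = 8·2^(k-0).
x_{32} = 8·2^32 = 34359738368.

34359738368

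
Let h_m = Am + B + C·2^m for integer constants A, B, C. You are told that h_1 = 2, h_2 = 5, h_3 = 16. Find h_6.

225

Plug in m = 1, 2, 3: A + B + 2C = 2; 2A + B + 4C = 5; 3A + B + 8C = 16.
Subtracting the first from the second: A + 2C = 3.
Subtracting the second from the third: A + 4C = 11.
Solving: C = 4, A = -5, then B = -1.
So h_m = -5·m + (-1) + 4·2^m; at m=6 this is 225.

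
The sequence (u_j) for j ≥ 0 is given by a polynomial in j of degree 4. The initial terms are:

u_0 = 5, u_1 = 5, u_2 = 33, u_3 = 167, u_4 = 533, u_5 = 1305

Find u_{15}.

103955

1st diffs: 0, 28, 134, 366, 772.
2nd diffs: 28, 106, 232, 406.
3rd diffs: 78, 126, 174.
4th diffs: 48, 48 (constant).
Newton forward-difference form: u_j = 5 + 28·C(j,2) + 78·C(j,3) + 48·C(j,4).
At j = 15: j = 15, so u_{15} = 5 + 2940 + 35490 + 65520 = 103955.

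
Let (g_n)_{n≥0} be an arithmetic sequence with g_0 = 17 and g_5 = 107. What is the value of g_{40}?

Common difference d = (107 - 17) / (5 - 0) = 18.
g_n = 17 + (n - 0)·18.
g_{40} = 17 + 40·18 = 737.

737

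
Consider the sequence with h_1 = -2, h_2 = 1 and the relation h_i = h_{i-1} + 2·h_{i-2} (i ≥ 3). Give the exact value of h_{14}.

Compute successive terms:
h_3 = -3;  h_4 = -1;  h_5 = -7;  …;  h_{11} = -343;  h_{12} = -681;  h_{13} = -1367;  h_{14} = -2729.
(Characteristic roots are 2 and -1.)

-2729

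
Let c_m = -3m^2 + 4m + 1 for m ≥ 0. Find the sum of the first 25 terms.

-13475

Over m = 0..24: Σm = 300, Σm² = 4900.
Total = (-3)·4900 + (4)·300 + (1)·25 = -13475.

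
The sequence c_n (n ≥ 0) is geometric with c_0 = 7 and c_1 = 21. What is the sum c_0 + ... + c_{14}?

Common ratio r = 3.
c_n = 7·3^(n-0).
S = 7·(3^15 - 1)/(3 - 1) = 7·(14348907 - 1)/(2) = 50221171.

50221171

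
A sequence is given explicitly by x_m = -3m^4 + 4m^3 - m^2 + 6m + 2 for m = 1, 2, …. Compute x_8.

x_8 = -3·8^4 + 4·8^3 - 1·8^2 + 6·8 + 2 = -10254.

-10254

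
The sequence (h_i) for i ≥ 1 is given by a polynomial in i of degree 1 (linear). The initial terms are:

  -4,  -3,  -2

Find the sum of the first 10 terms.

1st diffs: 1, 1 (constant).
So h_i = i - 5.
Continuing: …, -1, 0, 1, 2, …, h_{10} = 5.
Summing i = 1..10 (10 terms) gives 5.

5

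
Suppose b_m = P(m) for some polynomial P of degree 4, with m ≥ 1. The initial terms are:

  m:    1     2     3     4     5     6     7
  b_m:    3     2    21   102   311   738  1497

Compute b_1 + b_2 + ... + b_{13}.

1st diffs: -1, 19, 81, 209, 427, 759.
2nd diffs: 20, 62, 128, 218, 332.
3rd diffs: 42, 66, 90, 114.
4th diffs: 24, 24, 24 (constant).
So b_m = m^4 - 3m^3 + 3m^2 - 4m + 6.
Continuing: …, 2726, 4587, 7266, 10973, …, b_{13} = 22431.
Summing m = 1..13 (13 terms) gives 66599.

66599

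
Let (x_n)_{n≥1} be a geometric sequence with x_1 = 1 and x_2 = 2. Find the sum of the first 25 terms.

33554431

Common ratio r = 2.
x_n = 1·2^(n-1).
S = 1·(2^25 - 1)/(2 - 1) = 1·(33554432 - 1)/(1) = 33554431.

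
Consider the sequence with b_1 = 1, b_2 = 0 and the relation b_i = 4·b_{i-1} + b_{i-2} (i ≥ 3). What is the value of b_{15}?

31622993

Step forward from the initial values:
b_3 = 1, b_4 = 4, b_5 = 17, …, b_{12} = 416020, b_{13} = 1762289, b_{14} = 7465176, b_{15} = 31622993.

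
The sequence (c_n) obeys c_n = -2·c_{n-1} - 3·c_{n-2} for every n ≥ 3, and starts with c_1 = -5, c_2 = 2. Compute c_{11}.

1139

c_3 = 11, c_4 = -28, c_5 = 23, c_6 = 38, c_7 = -145, c_8 = 176, c_9 = 83, c_{10} = -694, c_{11} = 1139.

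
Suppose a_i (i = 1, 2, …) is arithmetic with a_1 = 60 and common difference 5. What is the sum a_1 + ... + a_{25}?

3000

a_i = 60 + (i - 1)·5.
a_{25} = 180; S = 25·(60 + 180)/2 = 3000.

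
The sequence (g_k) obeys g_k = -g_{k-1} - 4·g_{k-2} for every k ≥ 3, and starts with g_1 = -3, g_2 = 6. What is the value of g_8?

-318

Applying the relation repeatedly:
g_3 = 6, g_4 = -30, g_5 = 6, g_6 = 114, g_7 = -138, g_8 = -318.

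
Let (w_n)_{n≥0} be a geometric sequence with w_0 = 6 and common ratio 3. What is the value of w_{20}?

w_n = 6·3^(n-0).
w_{20} = 6·3^20 = 20920706406.

20920706406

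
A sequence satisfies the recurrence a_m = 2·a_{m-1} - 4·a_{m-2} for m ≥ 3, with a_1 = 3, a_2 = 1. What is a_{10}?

Applying the relation repeatedly:
a_3 = -10;  a_4 = -24;  a_5 = -8;  a_6 = 80;  a_7 = 192;  a_8 = 64;  a_9 = -640;  a_{10} = -1536.

-1536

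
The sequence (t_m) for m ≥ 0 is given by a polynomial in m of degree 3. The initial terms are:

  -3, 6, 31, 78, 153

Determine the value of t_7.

606

1st diffs: 9, 25, 47, 75.
2nd diffs: 16, 22, 28.
3rd diffs: 6, 6 (constant).
Newton forward-difference form: t_m = -3 + 9·C(m,1) + 16·C(m,2) + 6·C(m,3).
At m = 7: m = 7, so t_7 = -3 + 63 + 336 + 210 = 606.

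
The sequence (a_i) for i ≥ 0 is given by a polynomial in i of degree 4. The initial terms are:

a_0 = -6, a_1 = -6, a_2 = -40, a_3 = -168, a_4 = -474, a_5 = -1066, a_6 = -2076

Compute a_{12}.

1st diffs: 0, -34, -128, -306, -592, -1010.
2nd diffs: -34, -94, -178, -286, -418.
3rd diffs: -60, -84, -108, -132.
4th diffs: -24, -24, -24 (constant).
So a_i = -i^4 - 4i^3 + 2i^2 + 3i - 6.
Evaluating at i = 12 gives a_{12} = -27330.

-27330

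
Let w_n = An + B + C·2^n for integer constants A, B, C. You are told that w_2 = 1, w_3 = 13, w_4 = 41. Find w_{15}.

131005

At n = 2, 3, 4: 2A + B + 4C = 1; 3A + B + 8C = 13; 4A + B + 16C = 41.
Subtracting the first from the second: A + 4C = 12.
Subtracting the second from the third: A + 8C = 28.
Solving: C = 4, A = -4, then B = -7.
Hence w_{15} = -4·15 + (-7) + 4·32768 = 131005.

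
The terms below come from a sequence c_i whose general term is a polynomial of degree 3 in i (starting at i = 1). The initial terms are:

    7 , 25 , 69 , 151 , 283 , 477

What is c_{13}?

4579

1st diffs: 18, 44, 82, 132, 194.
2nd diffs: 26, 38, 50, 62.
3rd diffs: 12, 12, 12 (constant).
So c_i = 2i^3 + i^2 + i + 3.
Evaluating at i = 13 gives c_{13} = 4579.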